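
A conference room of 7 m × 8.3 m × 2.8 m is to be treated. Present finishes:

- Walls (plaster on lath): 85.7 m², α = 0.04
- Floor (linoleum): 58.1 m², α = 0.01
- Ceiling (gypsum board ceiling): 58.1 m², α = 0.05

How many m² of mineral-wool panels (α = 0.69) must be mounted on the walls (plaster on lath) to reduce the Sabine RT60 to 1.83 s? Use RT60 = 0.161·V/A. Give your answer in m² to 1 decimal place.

Summing Sᵢαᵢ: 3.428 + 0.581 + 2.905 → A₁ = 6.914 sabins.
Required A₂ = 0.161·162.68/1.83 = 14.312 sabins.
ΔA needed = 14.312 − 6.914 = 7.398 sabins.
Net gain per m²: Δα = 0.69 − 0.04 = 0.65.
Panel area = 7.398 / 0.65 = 11.4 m².

11.4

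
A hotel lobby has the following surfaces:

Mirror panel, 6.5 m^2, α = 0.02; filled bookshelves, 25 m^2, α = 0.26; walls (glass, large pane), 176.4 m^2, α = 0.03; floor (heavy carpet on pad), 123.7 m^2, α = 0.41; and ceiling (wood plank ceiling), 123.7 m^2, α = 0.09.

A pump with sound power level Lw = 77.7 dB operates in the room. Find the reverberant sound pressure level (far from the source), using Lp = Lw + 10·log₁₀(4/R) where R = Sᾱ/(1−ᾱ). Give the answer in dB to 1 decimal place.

A = 73.772 sabins; S = 455.3 m^2.
ᾱ = 0.1620, so room constant R = A/(1−ᾱ) = 88.033 m^2.
Lp = 77.7 + 10·log₁₀(4/88.033) = 77.7 + (-13.43) = 64.3 dB.

64.3 dB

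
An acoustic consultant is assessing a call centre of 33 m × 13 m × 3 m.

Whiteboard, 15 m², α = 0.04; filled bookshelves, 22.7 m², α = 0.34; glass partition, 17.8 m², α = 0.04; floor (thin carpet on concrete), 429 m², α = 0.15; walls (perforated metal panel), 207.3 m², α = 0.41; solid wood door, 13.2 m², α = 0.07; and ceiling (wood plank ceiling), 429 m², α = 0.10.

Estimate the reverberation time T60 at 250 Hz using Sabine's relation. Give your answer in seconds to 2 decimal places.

Summing Sᵢαᵢ: 0.600 + 7.718 + 0.712 + 64.350 + 84.993 + 0.924 + 42.900 → A = 202.197 sabins.
V = 33·13·3 = 1287 m³.
T = 0.161 V/A = 0.161·1287/202.197 = 1.02 s.

1.02 s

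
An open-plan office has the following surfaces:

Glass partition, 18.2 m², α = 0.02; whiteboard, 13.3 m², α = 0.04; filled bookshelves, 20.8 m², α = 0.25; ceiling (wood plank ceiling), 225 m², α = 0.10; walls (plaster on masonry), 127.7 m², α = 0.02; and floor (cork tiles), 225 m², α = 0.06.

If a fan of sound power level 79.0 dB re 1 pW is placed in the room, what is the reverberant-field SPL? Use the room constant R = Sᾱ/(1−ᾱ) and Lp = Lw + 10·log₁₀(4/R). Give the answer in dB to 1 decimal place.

68.2 dB

Σ(Sᵢαᵢ) = 18.2·0.02 + 13.3·0.04 + 20.8·0.25 + 225·0.10 + 127.7·0.02 + 225·0.06 = 44.650; total area S = 630.0 m².
ᾱ = 0.0709, so room constant R = A/(1−ᾱ) = 48.057 m².
Lp = Lw + 10 log₁₀(4/R) = 79.0 -10.80 = 68.2 dB.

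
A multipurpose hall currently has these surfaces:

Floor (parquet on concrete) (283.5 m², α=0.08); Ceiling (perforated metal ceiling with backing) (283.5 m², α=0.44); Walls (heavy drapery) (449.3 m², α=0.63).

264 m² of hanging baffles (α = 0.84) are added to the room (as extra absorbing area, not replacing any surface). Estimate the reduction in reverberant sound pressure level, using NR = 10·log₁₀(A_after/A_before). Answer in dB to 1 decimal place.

A_before = Σ Sᵢαᵢ = 283.5×0.08 + 283.5×0.44 + 449.3×0.63 = 430.479 sabins.
Added absorption = 264 × 0.84 = 221.760 sabins.
A_after = 430.479 + 221.760 = 652.239 sabins.
Reduction = 10 log₁₀(A_after/A_before) = 10 log₁₀(1.5151) = 1.8 dB.

1.8 dB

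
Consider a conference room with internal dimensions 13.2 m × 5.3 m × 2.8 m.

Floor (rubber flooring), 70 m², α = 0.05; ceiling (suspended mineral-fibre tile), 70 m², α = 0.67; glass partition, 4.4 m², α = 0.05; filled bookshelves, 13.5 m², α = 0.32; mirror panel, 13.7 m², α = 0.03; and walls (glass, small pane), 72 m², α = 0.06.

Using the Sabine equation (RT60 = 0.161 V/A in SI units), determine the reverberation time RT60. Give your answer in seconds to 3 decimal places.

A = Σ Sᵢαᵢ = 70×0.05 + 70×0.67 + 4.4×0.05 + 13.5×0.32 + 13.7×0.03 + 72×0.06 = 59.671 sabins.
Volume V = 13.2 × 5.3 × 2.8 = 195.888 m³.
Sabine: RT60 = 0.161 × 195.888 / 59.671 = 0.529 s.

0.529 s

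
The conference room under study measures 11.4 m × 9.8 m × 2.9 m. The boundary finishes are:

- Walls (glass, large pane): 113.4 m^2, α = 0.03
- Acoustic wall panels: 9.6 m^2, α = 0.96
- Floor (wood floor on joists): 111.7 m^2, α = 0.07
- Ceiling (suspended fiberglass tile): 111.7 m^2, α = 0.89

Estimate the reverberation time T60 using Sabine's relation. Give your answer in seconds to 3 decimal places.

0.435 seconds

A = Σ Sᵢαᵢ = 113.4·0.03 + 9.6·0.96 + 111.7·0.07 + 111.7·0.89 = 119.850 sabins.
Room volume: 323.988 m³.
RT60 = 0.161 · V / A = 0.161 × 323.988 / 119.850 = 0.435 s.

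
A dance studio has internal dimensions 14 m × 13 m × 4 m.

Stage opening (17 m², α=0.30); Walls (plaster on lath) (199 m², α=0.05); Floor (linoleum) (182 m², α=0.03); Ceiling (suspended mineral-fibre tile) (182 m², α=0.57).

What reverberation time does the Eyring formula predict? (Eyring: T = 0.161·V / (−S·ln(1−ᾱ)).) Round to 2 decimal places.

0.84 s

Total surface area S = 17 + 199 + 182 + 182 = 580.0 m².
Σ(Sᵢαᵢ) = 17×0.30 + 199×0.05 + 182×0.03 + 182×0.57 = 124.250.
Mean coefficient ᾱ = A/S = 0.2142.
Eyring denominator: −S ln(1−ᾱ) = 139.811.
V = 14 × 13 × 4 = 728 m³.
T = 0.161·V/[−S·ln(1−ᾱ)] = 0.161·728/139.811 = 0.84 s.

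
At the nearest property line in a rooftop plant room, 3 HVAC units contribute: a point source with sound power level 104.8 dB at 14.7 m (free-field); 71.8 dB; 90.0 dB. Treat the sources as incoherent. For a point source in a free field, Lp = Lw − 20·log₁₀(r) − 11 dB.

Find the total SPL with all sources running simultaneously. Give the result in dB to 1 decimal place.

Source at 14.7 m: Lp = 104.8 − 20·log₁₀(14.7) − 11 = 70.5 dB.
Converting to relative power and adding: 10^(70.5/10) + 10^(71.8/10) + 10^(90.0/10) = 1.026e+09.
L_total = 10·log₁₀(1.026e+09) = 90.1 dB.

90.1 dB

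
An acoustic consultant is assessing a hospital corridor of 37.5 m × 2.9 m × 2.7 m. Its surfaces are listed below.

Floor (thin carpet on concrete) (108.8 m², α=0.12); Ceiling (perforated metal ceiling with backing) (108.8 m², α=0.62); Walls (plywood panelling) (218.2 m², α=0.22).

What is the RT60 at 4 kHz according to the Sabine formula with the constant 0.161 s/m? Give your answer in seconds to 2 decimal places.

0.37 seconds

Total absorption A = 108.8·0.12 + 108.8·0.62 + 218.2·0.22
  = 13.056 + 67.456 + 48.004 = 128.516 m² sabins.
V = 37.5·2.9·2.7 = 293.625 m³.
RT60 = 0.161 · V / A = 0.161 × 293.625 / 128.516 = 0.37 s.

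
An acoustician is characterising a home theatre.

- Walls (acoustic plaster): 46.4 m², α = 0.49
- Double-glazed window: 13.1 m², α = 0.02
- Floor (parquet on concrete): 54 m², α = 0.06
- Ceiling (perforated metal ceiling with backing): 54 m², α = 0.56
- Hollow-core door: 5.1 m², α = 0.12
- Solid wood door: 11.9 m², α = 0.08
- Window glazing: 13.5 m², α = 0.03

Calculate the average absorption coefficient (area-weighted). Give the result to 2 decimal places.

0.30

Total surface area S = 198.0 m².
Weighted sum Σ Sα = 58.447.
ᾱ = A/S = 0.30.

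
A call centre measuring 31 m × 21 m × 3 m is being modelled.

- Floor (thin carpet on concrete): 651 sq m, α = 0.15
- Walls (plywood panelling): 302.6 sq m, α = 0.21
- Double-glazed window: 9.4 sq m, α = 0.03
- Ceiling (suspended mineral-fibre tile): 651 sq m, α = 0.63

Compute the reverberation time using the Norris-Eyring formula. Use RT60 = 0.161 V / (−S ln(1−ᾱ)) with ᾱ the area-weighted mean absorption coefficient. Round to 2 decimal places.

0.45 s

S = Σ Sᵢ = 1614.0 sq m.
Σ(Sᵢαᵢ) = 651×0.15 + 302.6×0.21 + 9.4×0.03 + 651×0.63 = 571.608.
ᾱ = 571.608 / 1614.0 = 0.3542.
Eyring denominator: −S ln(1−ᾱ) = 705.746.
V = 31 × 21 × 3 = 1953 m³.
RT60 = 0.161 × 1953 / 705.746 = 0.45 s.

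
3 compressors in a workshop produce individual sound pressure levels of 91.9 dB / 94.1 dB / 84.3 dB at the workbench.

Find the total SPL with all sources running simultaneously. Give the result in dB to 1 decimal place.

Converting to relative power and adding: 10^(91.9/10) + 10^(94.1/10) + 10^(84.3/10) = 4.388e+09.
Back to dB: 10·log₁₀ Σ = 96.4 dB.

96.4 dB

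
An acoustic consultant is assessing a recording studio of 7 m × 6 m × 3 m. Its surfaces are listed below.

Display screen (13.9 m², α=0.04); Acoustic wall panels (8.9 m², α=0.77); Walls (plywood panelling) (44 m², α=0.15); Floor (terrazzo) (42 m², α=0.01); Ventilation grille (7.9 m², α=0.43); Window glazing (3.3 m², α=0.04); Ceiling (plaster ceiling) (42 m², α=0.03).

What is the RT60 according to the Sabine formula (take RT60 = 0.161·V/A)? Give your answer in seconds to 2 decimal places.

Summing Sᵢαᵢ: 0.556 + 6.853 + 6.600 + 0.420 + 3.397 + 0.132 + 1.260 → A = 19.218 sabins.
Volume V = 7 × 6 × 3 = 126 m³.
T = 0.161 V/A = 0.161·126/19.218 = 1.06 s.

1.06 sec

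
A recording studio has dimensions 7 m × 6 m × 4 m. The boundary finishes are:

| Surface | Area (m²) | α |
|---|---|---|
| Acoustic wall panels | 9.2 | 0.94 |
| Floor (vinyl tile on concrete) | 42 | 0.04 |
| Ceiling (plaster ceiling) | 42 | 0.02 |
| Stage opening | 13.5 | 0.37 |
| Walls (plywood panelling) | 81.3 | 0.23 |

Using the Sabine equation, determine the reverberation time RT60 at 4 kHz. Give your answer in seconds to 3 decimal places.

0.776 s

Summing Sᵢαᵢ: 8.648 + 1.680 + 0.840 + 4.995 + 18.699 → A = 34.862 sabins.
V = 7·6·4 = 168 m³.
RT60 = 0.161 · V / A = 0.161 × 168 / 34.862 = 0.776 s.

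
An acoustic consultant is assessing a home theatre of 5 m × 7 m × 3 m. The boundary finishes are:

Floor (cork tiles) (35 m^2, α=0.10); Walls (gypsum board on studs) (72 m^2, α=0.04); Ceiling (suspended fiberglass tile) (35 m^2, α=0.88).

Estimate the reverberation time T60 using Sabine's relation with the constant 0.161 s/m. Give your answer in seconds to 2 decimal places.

Equivalent absorption area: A = 35×0.10 + 72×0.04 + 35×0.88 = 37.180 m^2.
V = 5·7·3 = 105 m³.
Sabine: RT60 = 0.161 × 105 / 37.180 = 0.45 s.

0.45 sec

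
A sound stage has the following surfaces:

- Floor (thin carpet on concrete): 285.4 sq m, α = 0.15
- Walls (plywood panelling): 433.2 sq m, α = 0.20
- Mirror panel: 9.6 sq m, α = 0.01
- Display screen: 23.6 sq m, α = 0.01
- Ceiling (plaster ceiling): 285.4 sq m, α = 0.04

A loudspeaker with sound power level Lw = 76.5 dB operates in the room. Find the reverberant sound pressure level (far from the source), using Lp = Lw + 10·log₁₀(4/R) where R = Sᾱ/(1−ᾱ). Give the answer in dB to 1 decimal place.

A = 141.198 sabins; S = 1037.2 sq m.
ᾱ = 0.1361, so room constant R = A/(1−ᾱ) = 163.443 sq m.
Lp = Lw + 10 log₁₀(4/R) = 76.5 -16.11 = 60.4 dB.

60.4 dB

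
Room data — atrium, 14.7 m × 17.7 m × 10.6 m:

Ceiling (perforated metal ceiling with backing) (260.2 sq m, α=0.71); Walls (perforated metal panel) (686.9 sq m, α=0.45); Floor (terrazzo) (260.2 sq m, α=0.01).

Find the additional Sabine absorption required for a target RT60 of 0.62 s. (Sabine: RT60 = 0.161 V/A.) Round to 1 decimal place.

219.7 sabins

Total absorption A₁ = 260.2·0.71 + 686.9·0.45 + 260.2·0.01
  = 184.742 + 309.105 + 2.602 = 496.449 sq m sabins.
Target A₂ = 0.161·2758.014/0.62 = 716.194 sabins (V = 2758.014 m³).
Additional absorption ΔA = 716.194 − 496.449 = 219.7 sabins.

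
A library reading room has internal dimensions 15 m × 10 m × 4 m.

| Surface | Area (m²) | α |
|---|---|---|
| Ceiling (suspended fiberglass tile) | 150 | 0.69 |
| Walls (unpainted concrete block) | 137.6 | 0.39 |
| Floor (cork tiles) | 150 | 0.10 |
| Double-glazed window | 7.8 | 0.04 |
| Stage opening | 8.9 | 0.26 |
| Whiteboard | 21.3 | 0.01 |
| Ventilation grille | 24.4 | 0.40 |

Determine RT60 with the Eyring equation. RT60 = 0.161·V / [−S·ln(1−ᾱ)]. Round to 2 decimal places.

0.42 s

S = Σ Sᵢ = 500.0 m².
Absorption A = 150·0.69 + 137.6·0.39 + 150·0.10 + 7.8·0.04 + 8.9·0.26 + 21.3·0.01 + 24.4·0.40 = 184.763 sabins.
Mean coefficient ᾱ = A/S = 0.3695.
−S·ln(1−ᾱ) = −500.0 × ln(1 − 0.3695) = 230.621.
V = 15 × 10 × 4 = 600 m³.
RT60 = 0.161 × 600 / 230.621 = 0.42 s.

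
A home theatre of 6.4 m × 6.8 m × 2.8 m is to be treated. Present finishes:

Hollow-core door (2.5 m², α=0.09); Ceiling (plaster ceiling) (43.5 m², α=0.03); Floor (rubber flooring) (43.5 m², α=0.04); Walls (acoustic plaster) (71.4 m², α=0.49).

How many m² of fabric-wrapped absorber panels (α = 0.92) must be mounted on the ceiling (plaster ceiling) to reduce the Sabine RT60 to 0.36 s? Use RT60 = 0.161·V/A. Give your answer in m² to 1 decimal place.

Summing Sᵢαᵢ: 0.225 + 1.305 + 1.740 + 34.986 → A₁ = 38.256 sabins.
Required A₂ = 0.161·121.856/0.36 = 54.497 sabins.
ΔA needed = 54.497 − 38.256 = 16.241 sabins.
Net gain per m²: Δα = 0.92 − 0.03 = 0.89.
Area = ΔA/Δα = 16.241/0.89 = 18.2 m².

18.2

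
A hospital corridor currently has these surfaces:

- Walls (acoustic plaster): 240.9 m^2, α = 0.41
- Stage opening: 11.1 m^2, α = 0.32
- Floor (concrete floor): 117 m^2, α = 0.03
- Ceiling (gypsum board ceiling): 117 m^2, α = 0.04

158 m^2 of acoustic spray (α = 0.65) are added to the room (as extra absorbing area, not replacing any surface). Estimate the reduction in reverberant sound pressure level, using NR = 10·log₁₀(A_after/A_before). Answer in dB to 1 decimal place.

Equivalent absorption area: A_before = 240.9*0.41 + 11.1*0.32 + 117*0.03 + 117*0.04 = 110.511 m^2.
Treatment contributes 158·0.65 = 102.700 sabins.
New total A_after = 213.211 sabins.
NR = 10·log₁₀(213.211/110.511) = 2.9 dB.

2.9 dB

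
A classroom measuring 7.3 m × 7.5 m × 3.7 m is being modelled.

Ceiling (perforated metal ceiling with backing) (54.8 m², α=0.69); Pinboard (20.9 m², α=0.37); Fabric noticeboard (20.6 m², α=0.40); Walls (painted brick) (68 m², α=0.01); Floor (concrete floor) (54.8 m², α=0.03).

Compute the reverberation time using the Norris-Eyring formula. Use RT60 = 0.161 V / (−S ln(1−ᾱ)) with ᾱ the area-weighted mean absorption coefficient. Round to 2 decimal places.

Total surface area S = 54.8 + 20.9 + 20.6 + 68 + 54.8 = 219.1 m².
Absorption A = 54.8·0.69 + 20.9·0.37 + 20.6·0.40 + 68·0.01 + 54.8·0.03 = 56.109 sabins.
ᾱ = 56.109 / 219.1 = 0.2561.
Eyring denominator: −S ln(1−ᾱ) = 64.820.
V = 7.3 × 7.5 × 3.7 = 202.575 m³.
RT60 = 0.161 × 202.575 / 64.820 = 0.50 s.

0.50 s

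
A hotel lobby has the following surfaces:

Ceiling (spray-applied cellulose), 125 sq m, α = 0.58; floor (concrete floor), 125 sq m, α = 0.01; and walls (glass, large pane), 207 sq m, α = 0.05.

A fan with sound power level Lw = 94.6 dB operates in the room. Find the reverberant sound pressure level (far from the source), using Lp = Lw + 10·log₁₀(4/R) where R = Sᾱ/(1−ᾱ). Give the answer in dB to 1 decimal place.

80.5 dB

Σ(Sᵢαᵢ) = 125×0.58 + 125×0.01 + 207×0.05 = 84.100; total area S = 457.0 sq m.
ᾱ = 0.1840, so room constant R = A/(1−ᾱ) = 103.064 sq m.
Lp = 94.6 + 10·log₁₀(4/103.064) = 94.6 + (-14.11) = 80.5 dB.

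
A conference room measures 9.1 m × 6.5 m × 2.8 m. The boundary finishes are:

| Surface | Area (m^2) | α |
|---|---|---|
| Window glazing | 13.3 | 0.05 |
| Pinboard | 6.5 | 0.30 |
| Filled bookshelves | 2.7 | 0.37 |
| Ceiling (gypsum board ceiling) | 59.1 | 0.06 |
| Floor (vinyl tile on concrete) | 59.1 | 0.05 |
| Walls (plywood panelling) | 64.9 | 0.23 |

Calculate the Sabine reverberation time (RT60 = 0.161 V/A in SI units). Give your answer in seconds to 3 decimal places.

Total absorption A = 13.3·0.05 + 6.5·0.30 + 2.7·0.37 + 59.1·0.06 + 59.1·0.05 + 64.9·0.23
  = 0.665 + 1.950 + 0.999 + 3.546 + 2.955 + 14.927 = 25.042 m^2 sabins.
V = 9.1·6.5·2.8 = 165.62 m³.
RT60 = 0.161 · V / A = 0.161 × 165.62 / 25.042 = 1.065 s.

1.065 s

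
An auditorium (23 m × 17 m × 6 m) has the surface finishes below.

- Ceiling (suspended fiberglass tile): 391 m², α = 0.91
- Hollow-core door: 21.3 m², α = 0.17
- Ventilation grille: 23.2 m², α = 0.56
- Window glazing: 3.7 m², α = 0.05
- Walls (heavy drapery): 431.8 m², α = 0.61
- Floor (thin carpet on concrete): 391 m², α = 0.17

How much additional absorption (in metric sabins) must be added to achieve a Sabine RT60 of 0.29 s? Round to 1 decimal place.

600.0 sabins

A₁ = Σ Sᵢαᵢ = 391·0.91 + 21.3·0.17 + 23.2·0.56 + 3.7·0.05 + 431.8·0.61 + 391·0.17 = 702.476 sabins.
For T = 0.29 s, need A₂ = 0.161·V/T = 0.161·2346/0.29 = 1302.434 sabins.
Shortfall: 1302.434 − 702.476 = 600.0 sabins.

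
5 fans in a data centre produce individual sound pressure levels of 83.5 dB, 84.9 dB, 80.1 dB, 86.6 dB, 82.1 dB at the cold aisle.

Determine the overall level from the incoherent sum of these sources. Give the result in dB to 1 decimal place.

Σ 10^(Lᵢ/10) = 1.255e+09.
Back to dB: 10·log₁₀ Σ = 91.0 dB.

91.0 dB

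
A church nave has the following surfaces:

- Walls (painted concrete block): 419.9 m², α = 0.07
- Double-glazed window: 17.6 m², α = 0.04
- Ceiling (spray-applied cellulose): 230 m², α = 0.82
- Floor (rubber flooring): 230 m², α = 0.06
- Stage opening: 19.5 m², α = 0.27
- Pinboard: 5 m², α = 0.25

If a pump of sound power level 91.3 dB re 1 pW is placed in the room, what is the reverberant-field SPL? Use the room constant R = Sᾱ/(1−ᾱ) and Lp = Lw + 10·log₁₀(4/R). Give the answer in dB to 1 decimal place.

A = 239.012 sabins; S = 922.0 m².
ᾱ = 0.2592, so room constant R = A/(1−ᾱ) = 322.640 m².
Lp = 91.3 + 10·log₁₀(4/322.640) = 91.3 + (-19.07) = 72.2 dB.

72.2 dB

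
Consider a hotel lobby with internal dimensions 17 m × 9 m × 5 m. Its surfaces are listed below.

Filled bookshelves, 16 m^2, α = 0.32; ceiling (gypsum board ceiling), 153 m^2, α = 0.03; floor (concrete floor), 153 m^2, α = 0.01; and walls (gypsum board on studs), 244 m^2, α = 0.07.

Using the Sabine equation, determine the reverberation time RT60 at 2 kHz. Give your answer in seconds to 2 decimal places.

4.35 sec

Total absorption A = 16*0.32 + 153*0.03 + 153*0.01 + 244*0.07
  = 5.120 + 4.590 + 1.530 + 17.080 = 28.320 m^2 sabins.
V = 17·9·5 = 765 m³.
T = 0.161 V/A = 0.161·765/28.320 = 4.35 s.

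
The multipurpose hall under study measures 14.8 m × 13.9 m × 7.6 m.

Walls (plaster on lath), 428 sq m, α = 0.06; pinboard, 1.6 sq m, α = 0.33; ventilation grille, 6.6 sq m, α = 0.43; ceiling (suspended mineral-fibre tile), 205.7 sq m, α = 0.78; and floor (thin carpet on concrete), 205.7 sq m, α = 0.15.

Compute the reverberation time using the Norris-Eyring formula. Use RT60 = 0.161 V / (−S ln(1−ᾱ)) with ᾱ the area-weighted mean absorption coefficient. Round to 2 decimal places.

Total surface area S = 428 + 1.6 + 6.6 + 205.7 + 205.7 = 847.6 sq m.
Σ(Sᵢαᵢ) = 428·0.06 + 1.6·0.33 + 6.6·0.43 + 205.7·0.78 + 205.7·0.15 = 220.347.
ᾱ = 220.347 / 847.6 = 0.2600.
−S·ln(1−ᾱ) = −847.6 × ln(1 − 0.2600) = 255.217.
V = 14.8 × 13.9 × 7.6 = 1563.472 m³.
RT60 = 0.161 × 1563.472 / 255.217 = 0.99 s.

0.99 s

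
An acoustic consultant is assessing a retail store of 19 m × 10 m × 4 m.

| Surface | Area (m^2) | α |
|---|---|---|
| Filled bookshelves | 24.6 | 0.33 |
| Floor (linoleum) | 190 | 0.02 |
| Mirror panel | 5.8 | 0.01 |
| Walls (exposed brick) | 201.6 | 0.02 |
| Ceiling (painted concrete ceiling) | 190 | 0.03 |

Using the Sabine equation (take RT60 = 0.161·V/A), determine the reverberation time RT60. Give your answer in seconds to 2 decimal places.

5.64 s

Equivalent absorption area: A = 24.6×0.33 + 190×0.02 + 5.8×0.01 + 201.6×0.02 + 190×0.03 = 21.708 m^2.
Room volume: 760 m³.
Sabine: RT60 = 0.161 × 760 / 21.708 = 5.64 s.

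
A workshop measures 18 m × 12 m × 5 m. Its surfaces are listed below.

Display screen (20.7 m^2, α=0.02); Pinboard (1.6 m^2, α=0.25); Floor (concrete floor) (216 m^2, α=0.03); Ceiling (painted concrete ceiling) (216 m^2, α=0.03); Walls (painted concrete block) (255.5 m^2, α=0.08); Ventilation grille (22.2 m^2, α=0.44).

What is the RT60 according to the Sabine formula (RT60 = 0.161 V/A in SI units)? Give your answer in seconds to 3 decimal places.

3.953 s

Equivalent absorption area: A = 20.7*0.02 + 1.6*0.25 + 216*0.03 + 216*0.03 + 255.5*0.08 + 22.2*0.44 = 43.982 m^2.
V = 18·12·5 = 1080 m³.
Sabine: RT60 = 0.161 × 1080 / 43.982 = 3.953 s.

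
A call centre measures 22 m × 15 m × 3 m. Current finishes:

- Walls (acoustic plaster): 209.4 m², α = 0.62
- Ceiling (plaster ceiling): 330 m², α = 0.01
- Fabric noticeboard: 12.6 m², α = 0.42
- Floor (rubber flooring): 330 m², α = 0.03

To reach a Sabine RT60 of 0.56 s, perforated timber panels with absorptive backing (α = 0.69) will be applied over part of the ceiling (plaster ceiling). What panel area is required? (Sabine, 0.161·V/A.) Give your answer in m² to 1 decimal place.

200.4

A₁ = Σ Sᵢαᵢ = 209.4·0.62 + 330·0.01 + 12.6·0.42 + 330·0.03 = 148.320 sabins.
Required A₂ = 0.161·990/0.56 = 284.625 sabins.
ΔA needed = 284.625 − 148.320 = 136.305 sabins.
Each m² of panel replacing the ceiling (plaster ceiling) adds (0.69 − 0.01) = 0.68 sabins.
Area = ΔA/Δα = 136.305/0.68 = 200.4 m².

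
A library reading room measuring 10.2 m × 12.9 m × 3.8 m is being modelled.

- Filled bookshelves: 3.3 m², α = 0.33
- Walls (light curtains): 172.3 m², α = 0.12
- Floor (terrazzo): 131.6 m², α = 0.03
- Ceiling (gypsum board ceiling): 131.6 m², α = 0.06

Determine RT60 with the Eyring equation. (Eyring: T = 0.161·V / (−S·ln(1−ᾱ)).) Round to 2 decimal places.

S = Σ Sᵢ = 438.8 m².
Absorption A = 3.3·0.33 + 172.3·0.12 + 131.6·0.03 + 131.6·0.06 = 33.609 sabins.
ᾱ = 33.609 / 438.8 = 0.0766.
−S·ln(1−ᾱ) = −438.8 × ln(1 − 0.0766) = 34.969.
V = 10.2 × 12.9 × 3.8 = 500.004 m³.
RT60 = 0.161 × 500.004 / 34.969 = 2.30 s.

2.30 seconds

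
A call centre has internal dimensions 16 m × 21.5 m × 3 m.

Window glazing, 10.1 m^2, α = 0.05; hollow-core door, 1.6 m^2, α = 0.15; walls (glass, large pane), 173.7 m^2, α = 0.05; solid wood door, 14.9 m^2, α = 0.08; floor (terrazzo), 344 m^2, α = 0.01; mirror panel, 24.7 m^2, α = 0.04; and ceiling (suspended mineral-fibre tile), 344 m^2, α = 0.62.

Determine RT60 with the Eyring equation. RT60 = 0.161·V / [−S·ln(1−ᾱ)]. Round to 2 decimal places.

Total surface area S = 10.1 + 1.6 + 173.7 + 14.9 + 344 + 24.7 + 344 = 913.0 m^2.
Σ(Sᵢαᵢ) = 10.1·0.05 + 1.6·0.15 + 173.7·0.05 + 14.9·0.08 + 344·0.01 + 24.7·0.04 + 344·0.62 = 228.330.
ᾱ = 228.330 / 913.0 = 0.2501.
Eyring denominator: −S ln(1−ᾱ) = 262.775.
V = 16 × 21.5 × 3 = 1032 m³.
RT60 = 0.161 × 1032 / 262.775 = 0.63 s.

0.63 sec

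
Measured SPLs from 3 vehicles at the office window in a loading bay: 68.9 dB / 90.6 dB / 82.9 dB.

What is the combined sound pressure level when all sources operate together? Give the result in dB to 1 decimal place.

Converting to relative power and adding: 10^(68.9/10) + 10^(90.6/10) + 10^(82.9/10) = 1.351e+09.
Back to dB: 10·log₁₀ Σ = 91.3 dB.

91.3 dB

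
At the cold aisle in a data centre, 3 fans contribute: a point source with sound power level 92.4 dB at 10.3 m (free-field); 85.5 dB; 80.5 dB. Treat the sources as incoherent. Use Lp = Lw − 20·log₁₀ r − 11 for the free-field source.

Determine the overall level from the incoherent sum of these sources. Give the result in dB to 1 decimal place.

Source at 10.3 m: Lp = 92.4 − 20·log₁₀(10.3) − 11 = 61.1 dB.
Converting to relative power and adding: 10^(61.1/10) + 10^(85.5/10) + 10^(80.5/10) = 4.683e+08.
Combined level = 10 log₁₀(4.683e+08) = 86.7 dB.

86.7 dB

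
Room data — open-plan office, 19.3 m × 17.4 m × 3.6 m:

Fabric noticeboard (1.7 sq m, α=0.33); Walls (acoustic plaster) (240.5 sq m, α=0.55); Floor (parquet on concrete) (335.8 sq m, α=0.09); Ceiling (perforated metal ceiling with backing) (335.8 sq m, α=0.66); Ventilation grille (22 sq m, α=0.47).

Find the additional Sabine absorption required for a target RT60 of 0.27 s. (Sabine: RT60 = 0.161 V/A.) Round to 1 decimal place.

A₁ = Σ Sᵢαᵢ = 1.7×0.33 + 240.5×0.55 + 335.8×0.09 + 335.8×0.66 + 22×0.47 = 395.026 sabins.
V = 1208.952 m³. Required absorption A₂ = 0.161 × 1208.952 / 0.27 = 720.894 sabins.
Shortfall: 720.894 − 395.026 = 325.9 sabins.

325.9 sabins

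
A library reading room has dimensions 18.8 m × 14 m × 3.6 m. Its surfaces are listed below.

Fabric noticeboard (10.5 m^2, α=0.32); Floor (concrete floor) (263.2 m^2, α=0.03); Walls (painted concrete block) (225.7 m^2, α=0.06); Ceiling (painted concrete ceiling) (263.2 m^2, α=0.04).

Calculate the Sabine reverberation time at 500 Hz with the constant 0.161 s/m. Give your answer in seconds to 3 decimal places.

4.318 sec

Summing Sᵢαᵢ: 3.360 + 7.896 + 13.542 + 10.528 → A = 35.326 sabins.
Volume V = 18.8 × 14 × 3.6 = 947.52 m³.
Sabine: RT60 = 0.161 × 947.52 / 35.326 = 4.318 s.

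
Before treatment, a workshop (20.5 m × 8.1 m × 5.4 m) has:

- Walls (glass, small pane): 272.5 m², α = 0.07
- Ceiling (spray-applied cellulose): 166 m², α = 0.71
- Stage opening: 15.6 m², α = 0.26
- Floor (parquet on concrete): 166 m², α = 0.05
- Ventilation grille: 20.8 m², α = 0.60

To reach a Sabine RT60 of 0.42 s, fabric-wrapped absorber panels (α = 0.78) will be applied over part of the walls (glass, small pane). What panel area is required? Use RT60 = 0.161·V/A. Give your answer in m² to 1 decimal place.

256.3

Summing Sᵢαᵢ: 19.075 + 117.860 + 4.056 + 8.300 + 12.480 → A₁ = 161.771 sabins.
V = 896.67 m³. Target absorption A₂ = 0.161 × 896.67 / 0.42 = 343.724 sabins.
ΔA needed = 343.724 − 161.771 = 181.952 sabins.
Net gain per m²: Δα = 0.78 − 0.07 = 0.71.
Area = ΔA/Δα = 181.952/0.71 = 256.3 m².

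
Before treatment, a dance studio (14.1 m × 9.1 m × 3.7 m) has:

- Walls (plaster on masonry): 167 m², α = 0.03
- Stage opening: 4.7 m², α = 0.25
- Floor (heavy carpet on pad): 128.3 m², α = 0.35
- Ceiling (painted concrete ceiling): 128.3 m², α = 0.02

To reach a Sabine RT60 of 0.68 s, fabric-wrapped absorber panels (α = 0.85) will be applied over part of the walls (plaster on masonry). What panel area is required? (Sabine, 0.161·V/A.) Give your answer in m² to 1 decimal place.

Equivalent absorption area: A₁ = 167·0.03 + 4.7·0.25 + 128.3·0.35 + 128.3·0.02 = 53.656 m².
V = 474.747 m³. Target absorption A₂ = 0.161 × 474.747 / 0.68 = 112.403 sabins.
ΔA needed = 112.403 − 53.656 = 58.747 sabins.
Each m² of panel replacing the walls (plaster on masonry) adds (0.85 − 0.03) = 0.82 sabins.
Panel area = 58.747 / 0.82 = 71.6 m².

71.6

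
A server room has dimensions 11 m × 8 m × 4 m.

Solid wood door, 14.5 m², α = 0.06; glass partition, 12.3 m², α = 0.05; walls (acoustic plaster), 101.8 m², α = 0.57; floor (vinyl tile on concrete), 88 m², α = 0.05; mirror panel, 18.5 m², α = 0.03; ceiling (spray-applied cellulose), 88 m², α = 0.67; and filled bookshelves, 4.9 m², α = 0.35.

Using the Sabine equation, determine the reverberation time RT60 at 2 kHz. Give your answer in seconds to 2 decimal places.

0.45 seconds

Summing Sᵢαᵢ: 0.870 + 0.615 + 58.026 + 4.400 + 0.555 + 58.960 + 1.715 → A = 125.141 sabins.
Volume V = 11 × 8 × 4 = 352 m³.
Sabine: RT60 = 0.161 × 352 / 125.141 = 0.45 s.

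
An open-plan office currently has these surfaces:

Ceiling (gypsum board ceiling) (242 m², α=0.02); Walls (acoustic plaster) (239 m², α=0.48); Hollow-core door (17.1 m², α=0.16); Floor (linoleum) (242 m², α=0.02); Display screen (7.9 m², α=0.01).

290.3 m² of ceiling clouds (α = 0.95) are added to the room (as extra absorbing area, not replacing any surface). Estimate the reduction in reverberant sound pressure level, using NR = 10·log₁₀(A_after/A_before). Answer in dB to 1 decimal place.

Equivalent absorption area: A_before = 242×0.02 + 239×0.48 + 17.1×0.16 + 242×0.02 + 7.9×0.01 = 127.215 m².
Treatment contributes 290.3·0.95 = 275.785 sabins.
A_after = 127.215 + 275.785 = 403.000 sabins.
NR = 10·log₁₀(403.000/127.215) = 5.0 dB.

5.0 dB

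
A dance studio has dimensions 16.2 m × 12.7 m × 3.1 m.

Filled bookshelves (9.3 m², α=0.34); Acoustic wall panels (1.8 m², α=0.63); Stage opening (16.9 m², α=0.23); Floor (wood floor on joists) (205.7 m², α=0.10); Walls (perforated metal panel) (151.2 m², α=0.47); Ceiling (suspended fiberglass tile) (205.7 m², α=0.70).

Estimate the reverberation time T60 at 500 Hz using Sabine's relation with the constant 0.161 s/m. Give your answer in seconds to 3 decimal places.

Equivalent absorption area: A = 9.3*0.34 + 1.8*0.63 + 16.9*0.23 + 205.7*0.10 + 151.2*0.47 + 205.7*0.70 = 243.807 m².
Room volume: 637.794 m³.
T = 0.161 V/A = 0.161·637.794/243.807 = 0.421 s.

0.421 s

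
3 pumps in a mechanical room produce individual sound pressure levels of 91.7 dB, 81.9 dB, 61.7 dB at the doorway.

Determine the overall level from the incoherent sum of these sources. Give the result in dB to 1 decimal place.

Converting to relative power and adding: 10^(91.7/10) + 10^(81.9/10) + 10^(61.7/10) = 1.635e+09.
Combined level = 10 log₁₀(1.635e+09) = 92.1 dB.

92.1 dB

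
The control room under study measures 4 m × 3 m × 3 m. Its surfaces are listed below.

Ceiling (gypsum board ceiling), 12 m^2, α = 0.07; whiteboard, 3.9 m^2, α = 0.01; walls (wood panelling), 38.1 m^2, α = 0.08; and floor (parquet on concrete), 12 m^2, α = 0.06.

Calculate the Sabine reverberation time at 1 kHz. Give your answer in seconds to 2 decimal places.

A = Σ Sᵢαᵢ = 12*0.07 + 3.9*0.01 + 38.1*0.08 + 12*0.06 = 4.647 sabins.
V = 4·3·3 = 36 m³.
Sabine: RT60 = 0.161 × 36 / 4.647 = 1.25 s.

1.25 seconds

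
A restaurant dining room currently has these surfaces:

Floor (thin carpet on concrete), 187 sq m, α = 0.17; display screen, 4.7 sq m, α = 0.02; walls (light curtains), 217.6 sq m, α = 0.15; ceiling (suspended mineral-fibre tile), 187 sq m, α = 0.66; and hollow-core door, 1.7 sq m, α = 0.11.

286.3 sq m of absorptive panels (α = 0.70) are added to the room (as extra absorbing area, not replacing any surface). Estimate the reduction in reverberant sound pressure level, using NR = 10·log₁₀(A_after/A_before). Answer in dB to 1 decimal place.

3.1 dB

A_before = Σ Sᵢαᵢ = 187×0.17 + 4.7×0.02 + 217.6×0.15 + 187×0.66 + 1.7×0.11 = 188.131 sabins.
Added absorption = 286.3 × 0.70 = 200.410 sabins.
A_after = 188.131 + 200.410 = 388.541 sabins.
NR = 10·log₁₀(388.541/188.131) = 3.1 dB.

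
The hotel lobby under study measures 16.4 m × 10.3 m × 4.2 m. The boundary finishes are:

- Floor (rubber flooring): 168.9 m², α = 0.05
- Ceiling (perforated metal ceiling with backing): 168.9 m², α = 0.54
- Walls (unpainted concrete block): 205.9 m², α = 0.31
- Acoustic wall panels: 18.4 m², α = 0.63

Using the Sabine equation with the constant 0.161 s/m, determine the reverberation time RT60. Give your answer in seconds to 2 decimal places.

0.65 s

A = Σ Sᵢαᵢ = 168.9*0.05 + 168.9*0.54 + 205.9*0.31 + 18.4*0.63 = 175.072 sabins.
V = 16.4·10.3·4.2 = 709.464 m³.
RT60 = 0.161 · V / A = 0.161 × 709.464 / 175.072 = 0.65 s.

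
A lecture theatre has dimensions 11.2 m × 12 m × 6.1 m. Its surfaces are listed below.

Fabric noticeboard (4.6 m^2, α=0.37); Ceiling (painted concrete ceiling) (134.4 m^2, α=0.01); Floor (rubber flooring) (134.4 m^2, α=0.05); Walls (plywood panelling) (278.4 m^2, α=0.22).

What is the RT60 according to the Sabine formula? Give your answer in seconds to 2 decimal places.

Summing Sᵢαᵢ: 1.702 + 1.344 + 6.720 + 61.248 → A = 71.014 sabins.
V = 11.2·12·6.1 = 819.84 m³.
Sabine: RT60 = 0.161 × 819.84 / 71.014 = 1.86 s.

1.86 seconds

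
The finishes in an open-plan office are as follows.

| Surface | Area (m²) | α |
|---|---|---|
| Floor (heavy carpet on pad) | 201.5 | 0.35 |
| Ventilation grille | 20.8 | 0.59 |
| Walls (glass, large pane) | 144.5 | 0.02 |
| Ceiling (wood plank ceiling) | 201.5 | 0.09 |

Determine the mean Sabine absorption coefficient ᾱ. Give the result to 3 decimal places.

S = Σ Sᵢ = 201.5 + 20.8 + 144.5 + 201.5 = 568.3 m².
Σ(Sᵢαᵢ) = 201.5×0.35 + 20.8×0.59 + 144.5×0.02 + 201.5×0.09 = 103.822.
ᾱ = A/S = 0.183.

0.183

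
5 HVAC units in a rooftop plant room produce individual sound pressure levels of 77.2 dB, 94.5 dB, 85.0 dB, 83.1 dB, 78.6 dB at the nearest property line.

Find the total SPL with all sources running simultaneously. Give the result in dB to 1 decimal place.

Converting to relative power and adding: 10^(77.2/10) + 10^(94.5/10) + 10^(85.0/10) + 10^(83.1/10) + 10^(78.6/10) = 3.464e+09.
Combined level = 10 log₁₀(3.464e+09) = 95.4 dB.

95.4 dB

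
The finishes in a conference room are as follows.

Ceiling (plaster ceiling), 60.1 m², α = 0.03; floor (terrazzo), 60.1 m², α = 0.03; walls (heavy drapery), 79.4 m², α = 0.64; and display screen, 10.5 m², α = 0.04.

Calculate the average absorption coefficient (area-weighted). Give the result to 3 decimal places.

Total surface area S = 210.1 m².
Weighted sum Σ Sα = 54.842.
ᾱ = A/S = 0.261.

0.261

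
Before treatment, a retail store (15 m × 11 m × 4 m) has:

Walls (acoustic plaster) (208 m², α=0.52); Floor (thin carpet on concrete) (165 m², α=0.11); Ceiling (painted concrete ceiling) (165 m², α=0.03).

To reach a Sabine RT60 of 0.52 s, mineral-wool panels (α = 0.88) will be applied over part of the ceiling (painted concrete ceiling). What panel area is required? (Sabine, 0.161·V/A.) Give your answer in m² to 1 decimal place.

A₁ = Σ Sᵢαᵢ = 208·0.52 + 165·0.11 + 165·0.03 = 131.260 sabins.
V = 660 m³. Target absorption A₂ = 0.161 × 660 / 0.52 = 204.346 sabins.
ΔA needed = 204.346 − 131.260 = 73.086 sabins.
Net gain per m²: Δα = 0.88 − 0.03 = 0.85.
Area = ΔA/Δα = 73.086/0.85 = 86.0 m².

86.0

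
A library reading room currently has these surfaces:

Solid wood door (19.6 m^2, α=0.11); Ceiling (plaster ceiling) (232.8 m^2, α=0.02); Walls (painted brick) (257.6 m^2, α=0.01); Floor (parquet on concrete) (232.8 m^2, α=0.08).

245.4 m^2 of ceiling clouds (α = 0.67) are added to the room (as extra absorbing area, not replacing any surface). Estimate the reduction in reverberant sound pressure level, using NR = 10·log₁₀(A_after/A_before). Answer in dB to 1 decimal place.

8.4 dB

Total absorption A_before = 19.6·0.11 + 232.8·0.02 + 257.6·0.01 + 232.8·0.08
  = 2.156 + 4.656 + 2.576 + 18.624 = 28.012 m^2 sabins.
Treatment contributes 245.4·0.67 = 164.418 sabins.
New total A_after = 192.430 sabins.
NR = 10·log₁₀(192.430/28.012) = 8.4 dB.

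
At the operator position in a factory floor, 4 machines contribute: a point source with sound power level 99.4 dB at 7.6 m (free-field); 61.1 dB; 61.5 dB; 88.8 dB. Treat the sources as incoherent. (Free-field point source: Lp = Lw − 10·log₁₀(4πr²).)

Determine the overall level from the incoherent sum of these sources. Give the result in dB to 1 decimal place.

Source at 7.6 m: Lp = 99.4 − 10·log₁₀(4π·7.6²) = 99.4 − 10·log₁₀(725.834) = 70.8 dB.
Σ 10^(Lᵢ/10) = 7.733e+08.
Combined level = 10 log₁₀(7.733e+08) = 88.9 dB.

88.9 dB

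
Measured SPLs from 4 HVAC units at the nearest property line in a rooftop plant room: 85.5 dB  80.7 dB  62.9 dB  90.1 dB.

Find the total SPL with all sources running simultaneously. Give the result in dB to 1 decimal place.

Converting to relative power and adding: 10^(85.5/10) + 10^(80.7/10) + 10^(62.9/10) + 10^(90.1/10) = 1.498e+09.
Back to dB: 10·log₁₀ Σ = 91.8 dB.

91.8 dB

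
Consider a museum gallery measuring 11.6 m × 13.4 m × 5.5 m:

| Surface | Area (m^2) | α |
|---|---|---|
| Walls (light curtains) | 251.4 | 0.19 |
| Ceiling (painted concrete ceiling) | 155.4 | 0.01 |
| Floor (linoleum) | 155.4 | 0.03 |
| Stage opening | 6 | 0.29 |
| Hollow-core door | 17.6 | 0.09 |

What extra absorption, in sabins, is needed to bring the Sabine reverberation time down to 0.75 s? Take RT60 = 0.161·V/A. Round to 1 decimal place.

126.2 sabins

Total absorption A₁ = 251.4*0.19 + 155.4*0.01 + 155.4*0.03 + 6*0.29 + 17.6*0.09
  = 47.766 + 1.554 + 4.662 + 1.740 + 1.584 = 57.306 m^2 sabins.
V = 854.92 m³. Required absorption A₂ = 0.161 × 854.92 / 0.75 = 183.523 sabins.
ΔA = A₂ − A₁ = 183.523 − 57.306 = 126.2 sabins.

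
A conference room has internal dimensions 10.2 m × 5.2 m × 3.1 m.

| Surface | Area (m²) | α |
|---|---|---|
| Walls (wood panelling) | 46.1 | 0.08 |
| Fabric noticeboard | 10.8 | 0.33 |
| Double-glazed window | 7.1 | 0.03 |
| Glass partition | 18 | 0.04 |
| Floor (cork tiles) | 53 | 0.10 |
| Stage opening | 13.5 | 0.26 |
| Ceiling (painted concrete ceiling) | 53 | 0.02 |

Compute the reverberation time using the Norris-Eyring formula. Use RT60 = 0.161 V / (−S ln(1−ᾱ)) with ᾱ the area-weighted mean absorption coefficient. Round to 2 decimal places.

1.40 sec

Total surface area S = 46.1 + 10.8 + 7.1 + 18 + 53 + 13.5 + 53 = 201.5 m².
Σ(Sᵢαᵢ) = 46.1×0.08 + 10.8×0.33 + 7.1×0.03 + 18×0.04 + 53×0.10 + 13.5×0.26 + 53×0.02 = 18.055.
Mean coefficient ᾱ = A/S = 0.0896.
−S·ln(1−ᾱ) = −201.5 × ln(1 − 0.0896) = 18.915.
V = 10.2 × 5.2 × 3.1 = 164.424 m³.
T = 0.161·V/[−S·ln(1−ᾱ)] = 0.161·164.424/18.915 = 1.40 s.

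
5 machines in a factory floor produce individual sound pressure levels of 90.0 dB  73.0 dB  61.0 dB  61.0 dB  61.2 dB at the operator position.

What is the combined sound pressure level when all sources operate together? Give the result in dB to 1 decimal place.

Sum in the linear (power) domain: Σ 10^(Lᵢ/10) = 10^(90.0/10) + 10^(73.0/10) + 10^(61.0/10) + 10^(61.0/10) + 10^(61.2/10) = 1.024e+09.
Combined level = 10 log₁₀(1.024e+09) = 90.1 dB.

90.1 dB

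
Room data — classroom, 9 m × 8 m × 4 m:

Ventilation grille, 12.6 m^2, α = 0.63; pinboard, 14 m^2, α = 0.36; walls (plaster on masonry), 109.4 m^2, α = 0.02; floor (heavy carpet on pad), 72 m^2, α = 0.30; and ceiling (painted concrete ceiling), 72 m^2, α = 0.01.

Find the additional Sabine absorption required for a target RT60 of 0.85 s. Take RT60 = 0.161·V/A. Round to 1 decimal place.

A₁ = Σ Sᵢαᵢ = 12.6×0.63 + 14×0.36 + 109.4×0.02 + 72×0.30 + 72×0.01 = 37.486 sabins.
Target A₂ = 0.161·288/0.85 = 54.551 sabins (V = 288 m³).
Additional absorption ΔA = 54.551 − 37.486 = 17.1 sabins.

17.1 sabins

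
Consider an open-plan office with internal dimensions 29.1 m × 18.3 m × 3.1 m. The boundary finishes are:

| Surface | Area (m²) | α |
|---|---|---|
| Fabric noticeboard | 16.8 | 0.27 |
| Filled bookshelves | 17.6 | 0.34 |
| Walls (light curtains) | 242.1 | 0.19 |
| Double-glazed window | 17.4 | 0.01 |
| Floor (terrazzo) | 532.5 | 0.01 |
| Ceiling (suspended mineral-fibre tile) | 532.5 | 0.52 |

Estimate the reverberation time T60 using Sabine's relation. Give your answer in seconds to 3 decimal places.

Summing Sᵢαᵢ: 4.536 + 5.984 + 45.999 + 0.174 + 5.325 + 276.900 → A = 338.918 sabins.
Volume V = 29.1 × 18.3 × 3.1 = 1650.843 m³.
T = 0.161 V/A = 0.161·1650.843/338.918 = 0.784 s.

0.784 s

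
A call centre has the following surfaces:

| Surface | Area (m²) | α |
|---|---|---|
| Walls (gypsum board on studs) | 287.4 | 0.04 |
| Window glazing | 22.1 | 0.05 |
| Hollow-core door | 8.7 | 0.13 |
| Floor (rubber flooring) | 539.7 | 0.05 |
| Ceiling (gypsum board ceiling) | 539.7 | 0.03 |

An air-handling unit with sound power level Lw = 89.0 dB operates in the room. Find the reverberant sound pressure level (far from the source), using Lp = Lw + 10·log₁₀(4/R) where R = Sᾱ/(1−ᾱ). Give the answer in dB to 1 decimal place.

77.3 dB

A = 56.908 sabins; S = 1397.6 m².
ᾱ = 56.908/1397.6 = 0.0407; R = Sᾱ/(1−ᾱ) = 56.908/(1−0.0407) = 59.322 m².
Lp = Lw + 10 log₁₀(4/R) = 89.0 -11.71 = 77.3 dB.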